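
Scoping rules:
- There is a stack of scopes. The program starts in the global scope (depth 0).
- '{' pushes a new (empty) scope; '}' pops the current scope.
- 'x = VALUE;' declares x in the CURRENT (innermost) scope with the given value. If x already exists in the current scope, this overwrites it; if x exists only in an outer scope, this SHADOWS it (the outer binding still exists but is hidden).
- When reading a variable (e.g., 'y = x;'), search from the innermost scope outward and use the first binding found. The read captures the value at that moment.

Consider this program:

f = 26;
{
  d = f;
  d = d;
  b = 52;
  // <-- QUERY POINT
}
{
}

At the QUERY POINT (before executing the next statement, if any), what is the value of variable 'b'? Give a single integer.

Step 1: declare f=26 at depth 0
Step 2: enter scope (depth=1)
Step 3: declare d=(read f)=26 at depth 1
Step 4: declare d=(read d)=26 at depth 1
Step 5: declare b=52 at depth 1
Visible at query point: b=52 d=26 f=26

Answer: 52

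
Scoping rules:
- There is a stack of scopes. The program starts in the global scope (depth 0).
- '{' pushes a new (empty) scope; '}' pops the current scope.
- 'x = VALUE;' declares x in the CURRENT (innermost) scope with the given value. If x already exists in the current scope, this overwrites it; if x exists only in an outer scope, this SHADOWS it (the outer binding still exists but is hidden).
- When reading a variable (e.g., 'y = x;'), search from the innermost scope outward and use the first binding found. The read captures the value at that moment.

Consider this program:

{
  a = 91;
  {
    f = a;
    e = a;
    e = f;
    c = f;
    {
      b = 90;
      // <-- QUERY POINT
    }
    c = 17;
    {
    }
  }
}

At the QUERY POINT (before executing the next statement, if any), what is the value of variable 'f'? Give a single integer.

Answer: 91

Derivation:
Step 1: enter scope (depth=1)
Step 2: declare a=91 at depth 1
Step 3: enter scope (depth=2)
Step 4: declare f=(read a)=91 at depth 2
Step 5: declare e=(read a)=91 at depth 2
Step 6: declare e=(read f)=91 at depth 2
Step 7: declare c=(read f)=91 at depth 2
Step 8: enter scope (depth=3)
Step 9: declare b=90 at depth 3
Visible at query point: a=91 b=90 c=91 e=91 f=91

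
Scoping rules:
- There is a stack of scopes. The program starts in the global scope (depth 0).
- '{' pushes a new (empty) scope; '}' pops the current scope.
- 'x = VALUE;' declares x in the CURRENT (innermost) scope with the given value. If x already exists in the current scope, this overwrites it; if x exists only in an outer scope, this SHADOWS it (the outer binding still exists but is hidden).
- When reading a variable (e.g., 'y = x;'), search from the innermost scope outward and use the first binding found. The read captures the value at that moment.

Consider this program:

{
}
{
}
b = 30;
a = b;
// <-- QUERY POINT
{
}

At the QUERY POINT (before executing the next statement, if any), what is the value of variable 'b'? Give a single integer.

Step 1: enter scope (depth=1)
Step 2: exit scope (depth=0)
Step 3: enter scope (depth=1)
Step 4: exit scope (depth=0)
Step 5: declare b=30 at depth 0
Step 6: declare a=(read b)=30 at depth 0
Visible at query point: a=30 b=30

Answer: 30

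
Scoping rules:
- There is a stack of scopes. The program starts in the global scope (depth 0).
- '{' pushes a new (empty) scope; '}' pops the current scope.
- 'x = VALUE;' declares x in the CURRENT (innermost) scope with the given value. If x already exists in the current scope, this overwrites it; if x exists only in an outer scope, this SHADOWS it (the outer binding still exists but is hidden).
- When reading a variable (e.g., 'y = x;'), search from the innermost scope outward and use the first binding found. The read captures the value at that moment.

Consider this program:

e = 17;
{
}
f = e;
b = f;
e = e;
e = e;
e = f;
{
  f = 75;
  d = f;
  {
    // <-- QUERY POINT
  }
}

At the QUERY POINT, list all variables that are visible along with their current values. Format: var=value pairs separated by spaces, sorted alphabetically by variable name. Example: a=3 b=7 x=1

Step 1: declare e=17 at depth 0
Step 2: enter scope (depth=1)
Step 3: exit scope (depth=0)
Step 4: declare f=(read e)=17 at depth 0
Step 5: declare b=(read f)=17 at depth 0
Step 6: declare e=(read e)=17 at depth 0
Step 7: declare e=(read e)=17 at depth 0
Step 8: declare e=(read f)=17 at depth 0
Step 9: enter scope (depth=1)
Step 10: declare f=75 at depth 1
Step 11: declare d=(read f)=75 at depth 1
Step 12: enter scope (depth=2)
Visible at query point: b=17 d=75 e=17 f=75

Answer: b=17 d=75 e=17 f=75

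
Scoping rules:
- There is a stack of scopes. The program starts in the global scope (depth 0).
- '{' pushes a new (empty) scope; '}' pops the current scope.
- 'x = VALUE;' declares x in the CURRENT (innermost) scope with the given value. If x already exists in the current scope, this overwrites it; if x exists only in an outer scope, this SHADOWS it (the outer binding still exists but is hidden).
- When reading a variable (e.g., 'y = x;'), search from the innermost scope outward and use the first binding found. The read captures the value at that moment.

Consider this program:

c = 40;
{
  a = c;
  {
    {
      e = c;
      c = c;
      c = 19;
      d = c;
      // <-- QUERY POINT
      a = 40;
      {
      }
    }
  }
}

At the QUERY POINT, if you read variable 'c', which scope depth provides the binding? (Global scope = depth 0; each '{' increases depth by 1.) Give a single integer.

Answer: 3

Derivation:
Step 1: declare c=40 at depth 0
Step 2: enter scope (depth=1)
Step 3: declare a=(read c)=40 at depth 1
Step 4: enter scope (depth=2)
Step 5: enter scope (depth=3)
Step 6: declare e=(read c)=40 at depth 3
Step 7: declare c=(read c)=40 at depth 3
Step 8: declare c=19 at depth 3
Step 9: declare d=(read c)=19 at depth 3
Visible at query point: a=40 c=19 d=19 e=40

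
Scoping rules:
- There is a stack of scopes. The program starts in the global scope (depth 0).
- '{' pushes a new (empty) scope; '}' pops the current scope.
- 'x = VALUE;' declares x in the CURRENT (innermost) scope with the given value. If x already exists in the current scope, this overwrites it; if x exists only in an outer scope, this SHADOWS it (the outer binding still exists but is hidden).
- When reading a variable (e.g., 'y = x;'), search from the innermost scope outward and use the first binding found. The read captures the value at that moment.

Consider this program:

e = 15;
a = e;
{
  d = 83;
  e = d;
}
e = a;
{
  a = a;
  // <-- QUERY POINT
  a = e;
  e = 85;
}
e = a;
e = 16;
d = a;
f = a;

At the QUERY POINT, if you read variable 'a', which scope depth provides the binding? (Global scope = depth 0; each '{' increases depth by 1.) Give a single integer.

Step 1: declare e=15 at depth 0
Step 2: declare a=(read e)=15 at depth 0
Step 3: enter scope (depth=1)
Step 4: declare d=83 at depth 1
Step 5: declare e=(read d)=83 at depth 1
Step 6: exit scope (depth=0)
Step 7: declare e=(read a)=15 at depth 0
Step 8: enter scope (depth=1)
Step 9: declare a=(read a)=15 at depth 1
Visible at query point: a=15 e=15

Answer: 1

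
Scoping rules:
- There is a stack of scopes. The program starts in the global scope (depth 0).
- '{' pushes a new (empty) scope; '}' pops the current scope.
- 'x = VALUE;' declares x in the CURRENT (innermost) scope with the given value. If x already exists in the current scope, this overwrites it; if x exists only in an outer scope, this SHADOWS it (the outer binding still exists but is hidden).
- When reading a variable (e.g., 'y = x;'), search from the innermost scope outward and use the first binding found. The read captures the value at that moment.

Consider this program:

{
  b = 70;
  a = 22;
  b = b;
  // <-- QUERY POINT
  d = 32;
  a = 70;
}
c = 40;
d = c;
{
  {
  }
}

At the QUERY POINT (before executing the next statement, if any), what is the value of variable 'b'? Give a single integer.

Step 1: enter scope (depth=1)
Step 2: declare b=70 at depth 1
Step 3: declare a=22 at depth 1
Step 4: declare b=(read b)=70 at depth 1
Visible at query point: a=22 b=70

Answer: 70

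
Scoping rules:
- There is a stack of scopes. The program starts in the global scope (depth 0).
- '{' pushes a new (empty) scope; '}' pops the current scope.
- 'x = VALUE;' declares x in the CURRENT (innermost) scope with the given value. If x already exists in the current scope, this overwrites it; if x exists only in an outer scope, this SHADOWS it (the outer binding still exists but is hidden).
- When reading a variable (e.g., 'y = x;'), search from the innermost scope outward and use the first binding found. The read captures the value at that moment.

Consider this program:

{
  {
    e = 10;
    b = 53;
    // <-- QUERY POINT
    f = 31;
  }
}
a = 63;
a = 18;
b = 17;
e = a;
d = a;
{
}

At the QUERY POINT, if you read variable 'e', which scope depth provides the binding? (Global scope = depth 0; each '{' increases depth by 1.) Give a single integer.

Answer: 2

Derivation:
Step 1: enter scope (depth=1)
Step 2: enter scope (depth=2)
Step 3: declare e=10 at depth 2
Step 4: declare b=53 at depth 2
Visible at query point: b=53 e=10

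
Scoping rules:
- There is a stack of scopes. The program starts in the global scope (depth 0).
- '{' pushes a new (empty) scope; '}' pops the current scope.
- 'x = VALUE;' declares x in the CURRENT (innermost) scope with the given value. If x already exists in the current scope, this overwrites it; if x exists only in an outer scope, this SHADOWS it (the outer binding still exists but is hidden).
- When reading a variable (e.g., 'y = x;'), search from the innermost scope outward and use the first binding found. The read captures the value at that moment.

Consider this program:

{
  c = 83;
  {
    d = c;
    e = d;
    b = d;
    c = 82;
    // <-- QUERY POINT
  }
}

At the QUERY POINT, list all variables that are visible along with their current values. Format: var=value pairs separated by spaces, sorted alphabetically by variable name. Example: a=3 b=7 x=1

Answer: b=83 c=82 d=83 e=83

Derivation:
Step 1: enter scope (depth=1)
Step 2: declare c=83 at depth 1
Step 3: enter scope (depth=2)
Step 4: declare d=(read c)=83 at depth 2
Step 5: declare e=(read d)=83 at depth 2
Step 6: declare b=(read d)=83 at depth 2
Step 7: declare c=82 at depth 2
Visible at query point: b=83 c=82 d=83 e=83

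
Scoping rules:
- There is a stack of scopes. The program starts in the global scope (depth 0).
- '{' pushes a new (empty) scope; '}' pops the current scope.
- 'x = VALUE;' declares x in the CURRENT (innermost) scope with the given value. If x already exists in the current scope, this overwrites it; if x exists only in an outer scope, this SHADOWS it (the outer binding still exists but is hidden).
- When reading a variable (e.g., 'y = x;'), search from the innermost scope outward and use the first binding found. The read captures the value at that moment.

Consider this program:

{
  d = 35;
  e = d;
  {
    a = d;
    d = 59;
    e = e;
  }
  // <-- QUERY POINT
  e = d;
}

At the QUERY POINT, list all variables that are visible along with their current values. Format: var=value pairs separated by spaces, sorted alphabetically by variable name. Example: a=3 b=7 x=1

Answer: d=35 e=35

Derivation:
Step 1: enter scope (depth=1)
Step 2: declare d=35 at depth 1
Step 3: declare e=(read d)=35 at depth 1
Step 4: enter scope (depth=2)
Step 5: declare a=(read d)=35 at depth 2
Step 6: declare d=59 at depth 2
Step 7: declare e=(read e)=35 at depth 2
Step 8: exit scope (depth=1)
Visible at query point: d=35 e=35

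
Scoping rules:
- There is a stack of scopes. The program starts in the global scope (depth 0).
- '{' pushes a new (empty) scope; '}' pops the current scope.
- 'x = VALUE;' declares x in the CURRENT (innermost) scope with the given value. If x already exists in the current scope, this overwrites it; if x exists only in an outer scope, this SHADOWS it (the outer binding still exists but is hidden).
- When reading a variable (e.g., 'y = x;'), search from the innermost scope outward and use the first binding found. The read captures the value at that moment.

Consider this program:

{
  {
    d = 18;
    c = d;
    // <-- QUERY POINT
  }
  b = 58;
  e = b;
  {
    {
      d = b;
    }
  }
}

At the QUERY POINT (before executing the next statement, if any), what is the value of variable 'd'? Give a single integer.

Answer: 18

Derivation:
Step 1: enter scope (depth=1)
Step 2: enter scope (depth=2)
Step 3: declare d=18 at depth 2
Step 4: declare c=(read d)=18 at depth 2
Visible at query point: c=18 d=18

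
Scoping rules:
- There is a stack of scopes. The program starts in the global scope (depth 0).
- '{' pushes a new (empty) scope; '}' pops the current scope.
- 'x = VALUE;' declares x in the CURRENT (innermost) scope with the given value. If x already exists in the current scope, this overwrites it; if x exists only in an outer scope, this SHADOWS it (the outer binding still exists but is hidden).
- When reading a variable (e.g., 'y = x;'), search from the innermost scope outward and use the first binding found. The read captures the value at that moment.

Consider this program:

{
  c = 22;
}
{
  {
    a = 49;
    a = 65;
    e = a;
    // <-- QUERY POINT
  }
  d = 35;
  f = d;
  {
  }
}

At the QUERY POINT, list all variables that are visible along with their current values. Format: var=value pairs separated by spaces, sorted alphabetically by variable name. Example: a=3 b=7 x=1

Answer: a=65 e=65

Derivation:
Step 1: enter scope (depth=1)
Step 2: declare c=22 at depth 1
Step 3: exit scope (depth=0)
Step 4: enter scope (depth=1)
Step 5: enter scope (depth=2)
Step 6: declare a=49 at depth 2
Step 7: declare a=65 at depth 2
Step 8: declare e=(read a)=65 at depth 2
Visible at query point: a=65 e=65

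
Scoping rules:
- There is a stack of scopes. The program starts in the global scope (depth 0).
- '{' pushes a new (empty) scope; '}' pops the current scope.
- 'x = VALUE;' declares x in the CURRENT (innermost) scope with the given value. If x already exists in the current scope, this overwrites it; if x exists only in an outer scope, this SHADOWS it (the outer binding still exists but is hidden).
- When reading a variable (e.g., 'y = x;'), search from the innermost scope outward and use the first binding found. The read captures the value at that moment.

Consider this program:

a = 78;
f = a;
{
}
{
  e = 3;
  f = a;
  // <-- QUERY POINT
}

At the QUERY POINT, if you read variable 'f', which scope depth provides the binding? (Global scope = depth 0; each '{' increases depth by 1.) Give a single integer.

Answer: 1

Derivation:
Step 1: declare a=78 at depth 0
Step 2: declare f=(read a)=78 at depth 0
Step 3: enter scope (depth=1)
Step 4: exit scope (depth=0)
Step 5: enter scope (depth=1)
Step 6: declare e=3 at depth 1
Step 7: declare f=(read a)=78 at depth 1
Visible at query point: a=78 e=3 f=78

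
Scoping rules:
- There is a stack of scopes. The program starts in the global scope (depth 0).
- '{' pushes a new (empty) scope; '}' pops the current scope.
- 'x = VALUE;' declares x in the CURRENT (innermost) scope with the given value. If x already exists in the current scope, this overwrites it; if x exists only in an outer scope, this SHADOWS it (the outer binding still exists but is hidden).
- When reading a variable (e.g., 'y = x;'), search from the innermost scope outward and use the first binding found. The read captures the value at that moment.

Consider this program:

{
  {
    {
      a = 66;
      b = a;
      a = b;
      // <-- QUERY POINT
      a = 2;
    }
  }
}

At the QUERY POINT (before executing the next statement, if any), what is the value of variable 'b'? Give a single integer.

Step 1: enter scope (depth=1)
Step 2: enter scope (depth=2)
Step 3: enter scope (depth=3)
Step 4: declare a=66 at depth 3
Step 5: declare b=(read a)=66 at depth 3
Step 6: declare a=(read b)=66 at depth 3
Visible at query point: a=66 b=66

Answer: 66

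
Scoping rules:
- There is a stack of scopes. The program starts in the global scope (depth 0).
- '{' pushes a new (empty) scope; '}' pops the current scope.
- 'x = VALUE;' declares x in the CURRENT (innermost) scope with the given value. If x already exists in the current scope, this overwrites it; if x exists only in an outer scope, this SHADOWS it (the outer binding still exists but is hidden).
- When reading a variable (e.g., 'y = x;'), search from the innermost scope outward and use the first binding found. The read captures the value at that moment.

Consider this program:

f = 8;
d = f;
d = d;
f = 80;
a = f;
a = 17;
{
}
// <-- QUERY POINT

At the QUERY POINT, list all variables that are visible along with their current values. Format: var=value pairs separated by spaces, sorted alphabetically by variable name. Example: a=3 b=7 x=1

Answer: a=17 d=8 f=80

Derivation:
Step 1: declare f=8 at depth 0
Step 2: declare d=(read f)=8 at depth 0
Step 3: declare d=(read d)=8 at depth 0
Step 4: declare f=80 at depth 0
Step 5: declare a=(read f)=80 at depth 0
Step 6: declare a=17 at depth 0
Step 7: enter scope (depth=1)
Step 8: exit scope (depth=0)
Visible at query point: a=17 d=8 f=80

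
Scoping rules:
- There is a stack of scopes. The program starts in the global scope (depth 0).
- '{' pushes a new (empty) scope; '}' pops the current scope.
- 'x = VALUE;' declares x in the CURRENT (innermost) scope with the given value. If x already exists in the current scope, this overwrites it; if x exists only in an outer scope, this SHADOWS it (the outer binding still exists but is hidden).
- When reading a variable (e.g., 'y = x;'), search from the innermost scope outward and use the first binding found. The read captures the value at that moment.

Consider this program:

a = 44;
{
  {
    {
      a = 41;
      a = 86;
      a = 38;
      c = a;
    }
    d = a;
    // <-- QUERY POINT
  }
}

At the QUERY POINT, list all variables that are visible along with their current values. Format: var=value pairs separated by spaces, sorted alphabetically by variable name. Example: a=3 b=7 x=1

Step 1: declare a=44 at depth 0
Step 2: enter scope (depth=1)
Step 3: enter scope (depth=2)
Step 4: enter scope (depth=3)
Step 5: declare a=41 at depth 3
Step 6: declare a=86 at depth 3
Step 7: declare a=38 at depth 3
Step 8: declare c=(read a)=38 at depth 3
Step 9: exit scope (depth=2)
Step 10: declare d=(read a)=44 at depth 2
Visible at query point: a=44 d=44

Answer: a=44 d=44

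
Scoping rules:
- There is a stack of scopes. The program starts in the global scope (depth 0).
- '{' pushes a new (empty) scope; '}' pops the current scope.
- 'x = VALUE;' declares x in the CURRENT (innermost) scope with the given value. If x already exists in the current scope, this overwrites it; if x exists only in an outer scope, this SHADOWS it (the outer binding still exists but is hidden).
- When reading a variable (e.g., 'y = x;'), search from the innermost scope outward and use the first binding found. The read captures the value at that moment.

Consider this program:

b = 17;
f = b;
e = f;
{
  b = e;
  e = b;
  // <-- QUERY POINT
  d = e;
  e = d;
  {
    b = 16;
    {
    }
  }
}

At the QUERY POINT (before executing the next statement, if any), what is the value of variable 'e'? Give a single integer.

Answer: 17

Derivation:
Step 1: declare b=17 at depth 0
Step 2: declare f=(read b)=17 at depth 0
Step 3: declare e=(read f)=17 at depth 0
Step 4: enter scope (depth=1)
Step 5: declare b=(read e)=17 at depth 1
Step 6: declare e=(read b)=17 at depth 1
Visible at query point: b=17 e=17 f=17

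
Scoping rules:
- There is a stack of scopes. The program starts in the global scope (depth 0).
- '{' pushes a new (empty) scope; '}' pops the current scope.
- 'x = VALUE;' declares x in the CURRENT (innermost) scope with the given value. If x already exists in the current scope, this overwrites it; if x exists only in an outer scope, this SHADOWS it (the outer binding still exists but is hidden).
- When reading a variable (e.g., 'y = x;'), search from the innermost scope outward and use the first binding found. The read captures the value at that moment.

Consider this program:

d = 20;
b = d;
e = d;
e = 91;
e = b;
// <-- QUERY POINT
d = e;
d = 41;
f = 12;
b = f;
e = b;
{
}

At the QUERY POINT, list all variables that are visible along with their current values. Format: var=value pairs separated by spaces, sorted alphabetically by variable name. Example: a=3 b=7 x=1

Answer: b=20 d=20 e=20

Derivation:
Step 1: declare d=20 at depth 0
Step 2: declare b=(read d)=20 at depth 0
Step 3: declare e=(read d)=20 at depth 0
Step 4: declare e=91 at depth 0
Step 5: declare e=(read b)=20 at depth 0
Visible at query point: b=20 d=20 e=20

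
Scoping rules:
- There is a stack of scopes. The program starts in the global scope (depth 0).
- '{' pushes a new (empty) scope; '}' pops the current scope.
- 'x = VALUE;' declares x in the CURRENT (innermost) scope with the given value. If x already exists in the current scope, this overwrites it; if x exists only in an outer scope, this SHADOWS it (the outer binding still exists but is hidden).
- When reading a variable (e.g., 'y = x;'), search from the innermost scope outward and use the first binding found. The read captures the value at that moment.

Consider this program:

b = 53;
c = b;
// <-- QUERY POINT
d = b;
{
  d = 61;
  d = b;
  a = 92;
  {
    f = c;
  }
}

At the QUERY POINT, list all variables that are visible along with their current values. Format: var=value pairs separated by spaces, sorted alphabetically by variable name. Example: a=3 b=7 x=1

Answer: b=53 c=53

Derivation:
Step 1: declare b=53 at depth 0
Step 2: declare c=(read b)=53 at depth 0
Visible at query point: b=53 c=53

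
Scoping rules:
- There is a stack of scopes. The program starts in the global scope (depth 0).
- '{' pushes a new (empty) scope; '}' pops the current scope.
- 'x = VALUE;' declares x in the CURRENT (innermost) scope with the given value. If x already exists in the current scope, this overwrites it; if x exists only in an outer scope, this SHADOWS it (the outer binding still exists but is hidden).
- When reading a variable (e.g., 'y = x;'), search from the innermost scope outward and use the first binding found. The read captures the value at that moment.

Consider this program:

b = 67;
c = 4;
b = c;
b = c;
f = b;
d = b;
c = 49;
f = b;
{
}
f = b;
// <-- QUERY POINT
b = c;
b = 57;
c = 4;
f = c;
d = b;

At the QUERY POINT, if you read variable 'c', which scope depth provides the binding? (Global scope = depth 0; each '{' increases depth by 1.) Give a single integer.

Answer: 0

Derivation:
Step 1: declare b=67 at depth 0
Step 2: declare c=4 at depth 0
Step 3: declare b=(read c)=4 at depth 0
Step 4: declare b=(read c)=4 at depth 0
Step 5: declare f=(read b)=4 at depth 0
Step 6: declare d=(read b)=4 at depth 0
Step 7: declare c=49 at depth 0
Step 8: declare f=(read b)=4 at depth 0
Step 9: enter scope (depth=1)
Step 10: exit scope (depth=0)
Step 11: declare f=(read b)=4 at depth 0
Visible at query point: b=4 c=49 d=4 f=4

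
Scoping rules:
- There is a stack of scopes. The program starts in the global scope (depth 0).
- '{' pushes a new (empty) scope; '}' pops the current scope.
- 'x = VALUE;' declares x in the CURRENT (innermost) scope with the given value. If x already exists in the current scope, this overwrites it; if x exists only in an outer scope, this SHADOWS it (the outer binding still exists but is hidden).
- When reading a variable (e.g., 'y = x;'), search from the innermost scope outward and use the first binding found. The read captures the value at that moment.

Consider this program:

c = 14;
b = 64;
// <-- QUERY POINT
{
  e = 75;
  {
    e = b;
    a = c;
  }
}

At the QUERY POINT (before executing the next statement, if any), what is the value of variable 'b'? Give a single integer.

Answer: 64

Derivation:
Step 1: declare c=14 at depth 0
Step 2: declare b=64 at depth 0
Visible at query point: b=64 c=14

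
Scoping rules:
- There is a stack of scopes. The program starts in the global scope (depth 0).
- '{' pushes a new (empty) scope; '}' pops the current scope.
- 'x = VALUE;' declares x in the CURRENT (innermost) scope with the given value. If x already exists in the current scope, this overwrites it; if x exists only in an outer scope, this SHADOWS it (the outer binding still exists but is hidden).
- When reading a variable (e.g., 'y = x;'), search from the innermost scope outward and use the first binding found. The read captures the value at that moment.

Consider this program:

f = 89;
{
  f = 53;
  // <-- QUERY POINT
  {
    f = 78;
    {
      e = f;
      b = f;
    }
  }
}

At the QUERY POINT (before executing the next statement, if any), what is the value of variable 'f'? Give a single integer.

Answer: 53

Derivation:
Step 1: declare f=89 at depth 0
Step 2: enter scope (depth=1)
Step 3: declare f=53 at depth 1
Visible at query point: f=53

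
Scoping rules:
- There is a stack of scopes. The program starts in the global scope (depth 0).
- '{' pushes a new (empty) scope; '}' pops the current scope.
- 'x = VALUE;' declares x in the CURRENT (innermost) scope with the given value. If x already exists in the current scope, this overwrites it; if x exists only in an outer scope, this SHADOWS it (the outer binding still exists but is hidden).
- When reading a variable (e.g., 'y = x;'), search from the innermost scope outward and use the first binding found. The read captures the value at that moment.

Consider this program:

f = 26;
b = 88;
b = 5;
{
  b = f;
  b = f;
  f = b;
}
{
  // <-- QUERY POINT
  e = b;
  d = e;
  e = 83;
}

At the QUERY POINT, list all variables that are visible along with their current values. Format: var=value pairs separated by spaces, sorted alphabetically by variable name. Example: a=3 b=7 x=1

Answer: b=5 f=26

Derivation:
Step 1: declare f=26 at depth 0
Step 2: declare b=88 at depth 0
Step 3: declare b=5 at depth 0
Step 4: enter scope (depth=1)
Step 5: declare b=(read f)=26 at depth 1
Step 6: declare b=(read f)=26 at depth 1
Step 7: declare f=(read b)=26 at depth 1
Step 8: exit scope (depth=0)
Step 9: enter scope (depth=1)
Visible at query point: b=5 f=26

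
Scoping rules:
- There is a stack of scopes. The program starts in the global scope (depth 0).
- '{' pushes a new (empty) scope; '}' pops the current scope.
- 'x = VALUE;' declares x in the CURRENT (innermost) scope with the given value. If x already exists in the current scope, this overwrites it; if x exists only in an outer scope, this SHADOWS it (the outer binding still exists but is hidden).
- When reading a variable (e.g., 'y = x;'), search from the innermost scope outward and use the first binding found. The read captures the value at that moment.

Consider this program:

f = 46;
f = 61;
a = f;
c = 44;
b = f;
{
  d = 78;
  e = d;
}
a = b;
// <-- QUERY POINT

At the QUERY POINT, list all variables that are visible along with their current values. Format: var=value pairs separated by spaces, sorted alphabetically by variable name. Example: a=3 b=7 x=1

Step 1: declare f=46 at depth 0
Step 2: declare f=61 at depth 0
Step 3: declare a=(read f)=61 at depth 0
Step 4: declare c=44 at depth 0
Step 5: declare b=(read f)=61 at depth 0
Step 6: enter scope (depth=1)
Step 7: declare d=78 at depth 1
Step 8: declare e=(read d)=78 at depth 1
Step 9: exit scope (depth=0)
Step 10: declare a=(read b)=61 at depth 0
Visible at query point: a=61 b=61 c=44 f=61

Answer: a=61 b=61 c=44 f=61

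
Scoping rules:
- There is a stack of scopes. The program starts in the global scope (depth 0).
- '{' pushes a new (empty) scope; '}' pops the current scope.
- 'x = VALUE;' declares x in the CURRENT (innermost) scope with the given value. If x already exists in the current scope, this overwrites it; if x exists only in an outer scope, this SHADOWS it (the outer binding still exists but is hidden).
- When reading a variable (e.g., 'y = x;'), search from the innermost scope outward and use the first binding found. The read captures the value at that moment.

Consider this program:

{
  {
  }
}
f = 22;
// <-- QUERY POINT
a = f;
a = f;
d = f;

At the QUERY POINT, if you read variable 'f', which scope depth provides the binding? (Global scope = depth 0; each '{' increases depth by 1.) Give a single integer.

Answer: 0

Derivation:
Step 1: enter scope (depth=1)
Step 2: enter scope (depth=2)
Step 3: exit scope (depth=1)
Step 4: exit scope (depth=0)
Step 5: declare f=22 at depth 0
Visible at query point: f=22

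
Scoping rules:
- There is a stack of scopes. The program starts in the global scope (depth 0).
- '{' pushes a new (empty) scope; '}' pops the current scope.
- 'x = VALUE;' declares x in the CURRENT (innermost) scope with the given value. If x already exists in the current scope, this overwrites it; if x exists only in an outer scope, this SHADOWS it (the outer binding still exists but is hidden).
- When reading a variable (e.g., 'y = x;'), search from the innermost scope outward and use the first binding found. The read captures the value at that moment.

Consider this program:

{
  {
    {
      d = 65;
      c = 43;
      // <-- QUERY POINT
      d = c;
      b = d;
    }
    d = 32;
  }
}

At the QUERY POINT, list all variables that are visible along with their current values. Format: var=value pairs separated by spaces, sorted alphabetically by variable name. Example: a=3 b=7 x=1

Answer: c=43 d=65

Derivation:
Step 1: enter scope (depth=1)
Step 2: enter scope (depth=2)
Step 3: enter scope (depth=3)
Step 4: declare d=65 at depth 3
Step 5: declare c=43 at depth 3
Visible at query point: c=43 d=65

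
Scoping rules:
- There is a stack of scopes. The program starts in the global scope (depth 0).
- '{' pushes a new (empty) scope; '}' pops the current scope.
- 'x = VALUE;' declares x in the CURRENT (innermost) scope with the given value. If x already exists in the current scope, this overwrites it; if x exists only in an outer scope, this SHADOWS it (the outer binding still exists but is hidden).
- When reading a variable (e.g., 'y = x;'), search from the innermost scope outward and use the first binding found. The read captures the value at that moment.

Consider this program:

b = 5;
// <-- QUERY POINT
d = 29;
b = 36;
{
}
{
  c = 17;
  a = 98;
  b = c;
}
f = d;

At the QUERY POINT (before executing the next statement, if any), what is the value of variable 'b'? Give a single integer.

Answer: 5

Derivation:
Step 1: declare b=5 at depth 0
Visible at query point: b=5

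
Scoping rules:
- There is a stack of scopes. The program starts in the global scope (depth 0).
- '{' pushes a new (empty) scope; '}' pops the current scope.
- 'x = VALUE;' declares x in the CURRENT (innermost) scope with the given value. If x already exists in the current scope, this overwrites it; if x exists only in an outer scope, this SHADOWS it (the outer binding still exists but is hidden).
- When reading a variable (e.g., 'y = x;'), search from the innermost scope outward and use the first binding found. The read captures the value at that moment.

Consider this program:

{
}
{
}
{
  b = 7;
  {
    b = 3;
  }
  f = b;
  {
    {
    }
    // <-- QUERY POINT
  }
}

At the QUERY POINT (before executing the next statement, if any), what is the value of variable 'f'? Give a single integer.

Answer: 7

Derivation:
Step 1: enter scope (depth=1)
Step 2: exit scope (depth=0)
Step 3: enter scope (depth=1)
Step 4: exit scope (depth=0)
Step 5: enter scope (depth=1)
Step 6: declare b=7 at depth 1
Step 7: enter scope (depth=2)
Step 8: declare b=3 at depth 2
Step 9: exit scope (depth=1)
Step 10: declare f=(read b)=7 at depth 1
Step 11: enter scope (depth=2)
Step 12: enter scope (depth=3)
Step 13: exit scope (depth=2)
Visible at query point: b=7 f=7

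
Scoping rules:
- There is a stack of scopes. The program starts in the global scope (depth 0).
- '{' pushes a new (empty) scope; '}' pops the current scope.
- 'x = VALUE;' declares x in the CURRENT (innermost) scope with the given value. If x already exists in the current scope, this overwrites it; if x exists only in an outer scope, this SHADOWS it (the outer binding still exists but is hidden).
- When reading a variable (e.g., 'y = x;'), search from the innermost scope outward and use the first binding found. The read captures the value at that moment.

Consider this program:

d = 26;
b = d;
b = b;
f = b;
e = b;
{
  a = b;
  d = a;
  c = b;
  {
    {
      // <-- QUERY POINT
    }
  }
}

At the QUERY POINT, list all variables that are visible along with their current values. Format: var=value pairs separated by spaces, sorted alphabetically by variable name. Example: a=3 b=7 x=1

Answer: a=26 b=26 c=26 d=26 e=26 f=26

Derivation:
Step 1: declare d=26 at depth 0
Step 2: declare b=(read d)=26 at depth 0
Step 3: declare b=(read b)=26 at depth 0
Step 4: declare f=(read b)=26 at depth 0
Step 5: declare e=(read b)=26 at depth 0
Step 6: enter scope (depth=1)
Step 7: declare a=(read b)=26 at depth 1
Step 8: declare d=(read a)=26 at depth 1
Step 9: declare c=(read b)=26 at depth 1
Step 10: enter scope (depth=2)
Step 11: enter scope (depth=3)
Visible at query point: a=26 b=26 c=26 d=26 e=26 f=26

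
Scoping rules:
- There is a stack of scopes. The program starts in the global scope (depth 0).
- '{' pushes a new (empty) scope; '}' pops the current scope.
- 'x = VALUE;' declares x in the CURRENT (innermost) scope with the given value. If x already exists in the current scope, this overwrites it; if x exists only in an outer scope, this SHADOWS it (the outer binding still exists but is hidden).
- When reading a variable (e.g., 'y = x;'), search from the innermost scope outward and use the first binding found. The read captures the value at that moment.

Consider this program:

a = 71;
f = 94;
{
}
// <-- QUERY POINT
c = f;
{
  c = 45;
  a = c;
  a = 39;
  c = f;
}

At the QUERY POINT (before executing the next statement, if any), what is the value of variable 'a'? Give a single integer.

Step 1: declare a=71 at depth 0
Step 2: declare f=94 at depth 0
Step 3: enter scope (depth=1)
Step 4: exit scope (depth=0)
Visible at query point: a=71 f=94

Answer: 71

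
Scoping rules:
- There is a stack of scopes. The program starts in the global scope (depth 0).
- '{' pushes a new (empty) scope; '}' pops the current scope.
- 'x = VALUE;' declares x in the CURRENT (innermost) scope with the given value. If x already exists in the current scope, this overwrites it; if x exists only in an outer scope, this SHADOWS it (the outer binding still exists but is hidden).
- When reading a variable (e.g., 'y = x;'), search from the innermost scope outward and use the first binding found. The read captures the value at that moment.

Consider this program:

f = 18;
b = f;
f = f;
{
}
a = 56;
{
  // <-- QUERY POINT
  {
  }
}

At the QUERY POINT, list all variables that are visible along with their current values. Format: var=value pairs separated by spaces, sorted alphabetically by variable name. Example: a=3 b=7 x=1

Answer: a=56 b=18 f=18

Derivation:
Step 1: declare f=18 at depth 0
Step 2: declare b=(read f)=18 at depth 0
Step 3: declare f=(read f)=18 at depth 0
Step 4: enter scope (depth=1)
Step 5: exit scope (depth=0)
Step 6: declare a=56 at depth 0
Step 7: enter scope (depth=1)
Visible at query point: a=56 b=18 f=18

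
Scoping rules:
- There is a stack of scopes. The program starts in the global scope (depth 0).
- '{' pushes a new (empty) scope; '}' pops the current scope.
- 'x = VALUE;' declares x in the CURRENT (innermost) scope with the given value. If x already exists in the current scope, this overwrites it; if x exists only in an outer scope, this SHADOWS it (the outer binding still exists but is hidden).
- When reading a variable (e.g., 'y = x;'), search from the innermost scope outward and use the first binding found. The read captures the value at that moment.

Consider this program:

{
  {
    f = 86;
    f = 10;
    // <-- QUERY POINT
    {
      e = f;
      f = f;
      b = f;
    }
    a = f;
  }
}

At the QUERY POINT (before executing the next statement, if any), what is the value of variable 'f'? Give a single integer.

Step 1: enter scope (depth=1)
Step 2: enter scope (depth=2)
Step 3: declare f=86 at depth 2
Step 4: declare f=10 at depth 2
Visible at query point: f=10

Answer: 10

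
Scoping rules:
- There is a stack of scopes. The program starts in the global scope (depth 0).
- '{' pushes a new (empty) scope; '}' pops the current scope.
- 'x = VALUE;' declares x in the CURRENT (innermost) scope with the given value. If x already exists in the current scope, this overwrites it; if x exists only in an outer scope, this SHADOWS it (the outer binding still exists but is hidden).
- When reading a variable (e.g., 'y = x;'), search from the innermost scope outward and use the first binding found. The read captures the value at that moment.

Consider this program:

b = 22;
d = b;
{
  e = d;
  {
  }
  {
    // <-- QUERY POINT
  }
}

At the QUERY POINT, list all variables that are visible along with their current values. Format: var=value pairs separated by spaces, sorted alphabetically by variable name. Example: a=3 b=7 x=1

Answer: b=22 d=22 e=22

Derivation:
Step 1: declare b=22 at depth 0
Step 2: declare d=(read b)=22 at depth 0
Step 3: enter scope (depth=1)
Step 4: declare e=(read d)=22 at depth 1
Step 5: enter scope (depth=2)
Step 6: exit scope (depth=1)
Step 7: enter scope (depth=2)
Visible at query point: b=22 d=22 e=22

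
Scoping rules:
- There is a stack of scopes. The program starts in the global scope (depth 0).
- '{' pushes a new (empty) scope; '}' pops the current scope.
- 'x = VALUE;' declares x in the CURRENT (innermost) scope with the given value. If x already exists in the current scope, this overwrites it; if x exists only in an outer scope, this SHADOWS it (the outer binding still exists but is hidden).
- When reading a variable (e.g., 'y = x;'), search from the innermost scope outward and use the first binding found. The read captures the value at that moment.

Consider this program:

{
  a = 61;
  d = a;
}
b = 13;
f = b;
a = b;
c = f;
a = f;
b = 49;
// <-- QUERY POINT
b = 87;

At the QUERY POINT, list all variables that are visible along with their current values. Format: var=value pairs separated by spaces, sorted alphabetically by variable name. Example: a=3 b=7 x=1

Step 1: enter scope (depth=1)
Step 2: declare a=61 at depth 1
Step 3: declare d=(read a)=61 at depth 1
Step 4: exit scope (depth=0)
Step 5: declare b=13 at depth 0
Step 6: declare f=(read b)=13 at depth 0
Step 7: declare a=(read b)=13 at depth 0
Step 8: declare c=(read f)=13 at depth 0
Step 9: declare a=(read f)=13 at depth 0
Step 10: declare b=49 at depth 0
Visible at query point: a=13 b=49 c=13 f=13

Answer: a=13 b=49 c=13 f=13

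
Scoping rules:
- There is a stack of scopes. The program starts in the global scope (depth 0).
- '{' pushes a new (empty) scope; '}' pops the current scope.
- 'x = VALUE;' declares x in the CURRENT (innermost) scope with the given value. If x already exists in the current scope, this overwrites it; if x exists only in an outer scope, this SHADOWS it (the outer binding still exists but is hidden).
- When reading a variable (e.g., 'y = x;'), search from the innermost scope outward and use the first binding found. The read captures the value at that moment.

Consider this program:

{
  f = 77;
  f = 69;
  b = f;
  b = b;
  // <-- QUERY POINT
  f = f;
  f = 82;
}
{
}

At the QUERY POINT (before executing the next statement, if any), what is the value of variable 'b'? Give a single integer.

Step 1: enter scope (depth=1)
Step 2: declare f=77 at depth 1
Step 3: declare f=69 at depth 1
Step 4: declare b=(read f)=69 at depth 1
Step 5: declare b=(read b)=69 at depth 1
Visible at query point: b=69 f=69

Answer: 69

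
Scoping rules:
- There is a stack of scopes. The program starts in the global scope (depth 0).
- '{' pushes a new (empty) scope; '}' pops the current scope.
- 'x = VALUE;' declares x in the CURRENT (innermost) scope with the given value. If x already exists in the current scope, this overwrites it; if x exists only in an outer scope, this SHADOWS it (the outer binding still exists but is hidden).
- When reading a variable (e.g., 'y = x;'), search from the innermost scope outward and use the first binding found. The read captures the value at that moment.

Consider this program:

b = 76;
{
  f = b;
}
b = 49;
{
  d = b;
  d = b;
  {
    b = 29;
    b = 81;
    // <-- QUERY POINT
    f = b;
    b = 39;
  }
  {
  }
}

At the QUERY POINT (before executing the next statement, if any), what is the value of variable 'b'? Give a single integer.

Step 1: declare b=76 at depth 0
Step 2: enter scope (depth=1)
Step 3: declare f=(read b)=76 at depth 1
Step 4: exit scope (depth=0)
Step 5: declare b=49 at depth 0
Step 6: enter scope (depth=1)
Step 7: declare d=(read b)=49 at depth 1
Step 8: declare d=(read b)=49 at depth 1
Step 9: enter scope (depth=2)
Step 10: declare b=29 at depth 2
Step 11: declare b=81 at depth 2
Visible at query point: b=81 d=49

Answer: 81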